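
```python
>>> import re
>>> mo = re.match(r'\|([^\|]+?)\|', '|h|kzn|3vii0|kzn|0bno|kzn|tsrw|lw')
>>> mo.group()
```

'|h|'

`match` is anchored at position 0; if the pattern doesn't fit there, it returns None.
The match spans [0:3] → '|h|'.
Captured: group 1 = 'h'.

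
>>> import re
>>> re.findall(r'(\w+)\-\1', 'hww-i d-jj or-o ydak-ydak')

['ydak']

The backreference `\1` re-matches whatever the first group consumed, character for character.
With a single group, `findall` returns only what that group captured — 1 item.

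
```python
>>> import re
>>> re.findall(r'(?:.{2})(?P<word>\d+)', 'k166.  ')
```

['66']

Pattern: exactly 2 of any character (non-capturing group); then one or more of a digit (captured as 'word').
Matches: at [0:4] match 'k166', group 1 = '66'.
With a single group, `findall` returns only what that group captured — 1 item.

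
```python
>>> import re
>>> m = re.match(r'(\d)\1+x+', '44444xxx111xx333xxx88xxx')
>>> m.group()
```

'44444xxx'

`\1` has to match the exact text group 1 already captured.
`match` is anchored at position 0; if the pattern doesn't fit there, it returns None.
The match spans [0:8] → '44444xxx'.
Captured: group 1 = '4'.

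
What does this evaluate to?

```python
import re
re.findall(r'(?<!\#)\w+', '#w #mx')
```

`(?!…)`/`(?<!…)` only lets a position through if the neighbouring text does NOT match; no characters are consumed.
Since nothing is captured, `findall` lists the 1 matched substring directly.

['x']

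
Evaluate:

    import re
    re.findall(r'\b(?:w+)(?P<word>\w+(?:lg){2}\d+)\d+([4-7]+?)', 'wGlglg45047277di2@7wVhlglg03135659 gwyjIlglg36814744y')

[('Glglg450472', '7')]

With 2 capturing groups, `findall` returns a 2-tuple per match.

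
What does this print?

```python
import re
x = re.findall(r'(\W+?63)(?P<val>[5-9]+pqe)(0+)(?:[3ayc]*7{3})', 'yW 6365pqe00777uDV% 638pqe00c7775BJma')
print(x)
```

With 3 capturing groups, `findall` returns a 3-tuple per match.

[(' 63', '65pqe', '00'), ('% 63', '8pqe', '00')]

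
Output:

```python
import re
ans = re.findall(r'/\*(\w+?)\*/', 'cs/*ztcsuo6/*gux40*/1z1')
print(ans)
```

['gux40']

With a single group, `findall` returns only what that group captured — 1 item.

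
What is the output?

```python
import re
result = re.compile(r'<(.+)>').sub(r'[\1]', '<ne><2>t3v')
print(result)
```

[ne><2]t3v

`\1` in the replacement pulls in group 1's text for each match.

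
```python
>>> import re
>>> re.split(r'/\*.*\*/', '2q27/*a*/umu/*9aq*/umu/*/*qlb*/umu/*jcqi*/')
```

Matches to split on: at [4:42] → '/*a*/umu/*9aq*/umu/*/*qlb*/umu/*jcqi*/'.
Splitting on the pattern gives 2 pieces.

['2q27', '']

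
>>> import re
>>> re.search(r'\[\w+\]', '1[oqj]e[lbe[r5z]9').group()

Unlike `match`, `search` isn't anchored — it looks for the pattern anywhere in the string.
The match spans [1:6] → '[oqj]'.

'[oqj]'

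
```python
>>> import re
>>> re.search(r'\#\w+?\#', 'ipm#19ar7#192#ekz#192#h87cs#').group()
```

'#19ar7#'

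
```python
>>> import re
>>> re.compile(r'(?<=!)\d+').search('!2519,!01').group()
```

The lookaround is zero-width — it requires the adjacent text to match without consuming it, so the asserted text isn't part of the match.
`re.search` scans for the first position where the pattern succeeds.
The match spans [1:5] → '2519'.

'2519'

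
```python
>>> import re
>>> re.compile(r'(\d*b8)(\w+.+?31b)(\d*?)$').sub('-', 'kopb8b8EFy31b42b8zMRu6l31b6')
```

'kop-'

The pattern matches zero or more of a digit, then the literal 'b8' (captured); then one or more of a word character, then one or more of any character (lazy), then the literal '31b' (captured); then zero or more of a digit (lazy) (captured); then anchored at the end.
Matches: at [3:27] → 'b8b8EFy31b42b8zMRu6l31b6'.
Each match is replaced by '-'.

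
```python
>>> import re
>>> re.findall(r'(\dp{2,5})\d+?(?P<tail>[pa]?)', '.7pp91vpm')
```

[('7pp', '')]

Multiple groups make `findall` return tuples — one 2-tuple for the one match.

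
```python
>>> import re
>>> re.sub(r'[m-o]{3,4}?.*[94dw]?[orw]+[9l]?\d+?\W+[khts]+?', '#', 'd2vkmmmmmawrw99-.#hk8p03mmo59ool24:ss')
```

Pattern: 3 to 4 of a character in [m-o] (lazy), then zero or more of any character, then optionally one of [94dw]; then one or more of one of [orw], then optionally one of [9l]; then one or more of a digit (lazy), then one or more of a non-word character, then one or more of one of [khts] (lazy).
Lazy quantifiers expand one character at a time until the remainder of the pattern can match.
Matches: at [4:36] → 'mmmmmawrw99-.#hk8p03mmo59ool24:s'.
Every occurrence is swapped for '#'.

'd2vk#s'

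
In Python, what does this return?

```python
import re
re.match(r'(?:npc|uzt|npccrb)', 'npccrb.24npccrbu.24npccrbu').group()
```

'npc'

Alternation isn't longest-match — the leftmost alternative that fits at this position is chosen.
`re.match` only tries the pattern at the start of the string.
The match spans [0:3] → 'npc'.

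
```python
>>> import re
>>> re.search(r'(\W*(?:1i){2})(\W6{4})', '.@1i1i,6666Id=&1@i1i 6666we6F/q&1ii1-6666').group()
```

This matches zero or more of a non-word character, then the literal '1i' repeated 2 times (captured); then a non-word character, then exactly 4 of a literal '6' (captured).
The match spans [0:11] → '.@1i1i,6666'.

'.@1i1i,6666'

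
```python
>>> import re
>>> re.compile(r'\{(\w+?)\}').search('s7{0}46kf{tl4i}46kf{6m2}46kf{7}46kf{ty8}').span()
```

`search` walks the string left to right and returns the first match it finds.
The match spans [2:5] → '{0}'.
Captured: group 1 = '0'.

(2, 5)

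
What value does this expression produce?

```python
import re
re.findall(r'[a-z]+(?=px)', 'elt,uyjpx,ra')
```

The `(?=…)`/`(?<=…)` assertion just peeks at neighbouring text; it doesn't advance the match position.
Scanning left to right: at [4:7] → 'uyj'.
No capturing groups, so `findall` returns the 1 full match string.

['uyj']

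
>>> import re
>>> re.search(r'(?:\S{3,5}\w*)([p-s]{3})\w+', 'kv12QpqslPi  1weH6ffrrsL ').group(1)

'pqs'

Pattern: 3 to 5 of a non-whitespace character, then zero or more of a word character (non-capturing group); then exactly 3 of a character in [p-s] (captured); then one or more of a word character.
`search` walks the string left to right and returns the first match it finds.
The match spans [0:11] → 'kv12QpqslPi'.
Captured: group 1 = 'pqs'.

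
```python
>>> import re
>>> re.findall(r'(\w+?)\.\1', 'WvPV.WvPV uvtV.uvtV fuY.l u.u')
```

After group 1 captures some text, `\1` only succeeds where that same text appears again.
`findall` collects group 1 from each match (3 total).

['WvPV', 'uvtV', 'u']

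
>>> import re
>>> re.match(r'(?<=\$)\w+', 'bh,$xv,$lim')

None

The positive lookaround only admits positions where the adjacent text matches; those characters stay outside the span.
`re.match` only tries the pattern at the start of the string.
Here the pattern fails at index 0, so the call returns None.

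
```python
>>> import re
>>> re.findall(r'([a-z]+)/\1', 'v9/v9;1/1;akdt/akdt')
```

A backreference is literal: `\1` must see the identical characters the first group matched.
`findall` collects group 1 from the one match (1 total).

['akdt']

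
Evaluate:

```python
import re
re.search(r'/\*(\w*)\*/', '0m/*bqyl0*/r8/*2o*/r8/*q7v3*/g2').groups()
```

('bqyl0',)

`search` walks the string left to right and returns the first match it finds.
The match spans [2:11] → '/*bqyl0*/'.
Captured: group 1 = 'bqyl0'.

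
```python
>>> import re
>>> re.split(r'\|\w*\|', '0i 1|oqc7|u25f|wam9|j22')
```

['0i 1', 'u25f', 'j22']

Matches to split on: at [4:10] → '|oqc7|'; at [14:20] → '|wam9|'.
`split` removes every match and returns the 3 fragments in between.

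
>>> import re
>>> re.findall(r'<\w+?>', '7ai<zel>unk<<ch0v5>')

With no groups in the pattern, `findall` gives back each whole match — 2 here.

['<zel>', '<ch0v5>']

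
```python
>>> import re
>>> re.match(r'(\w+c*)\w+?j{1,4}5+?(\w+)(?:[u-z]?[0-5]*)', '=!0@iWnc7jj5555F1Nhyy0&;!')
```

None

The pattern matches one or more of a word character, then zero or more of a literal 'c' (captured); then one or more of a word character (lazy), then 1 to 4 of the literal 'j', then one or more of a literal '5' (lazy); then one or more of a word character (captured); then optionally a character in [u-z], then zero or more of a character in [0-5] (non-capturing group).
`re.match` only tries the pattern at the start of the string.
Here position 0 doesn't satisfy it, so the call returns None.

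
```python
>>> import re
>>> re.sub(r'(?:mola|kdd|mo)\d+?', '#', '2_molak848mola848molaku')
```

'2_molak848#48molaku'

Matches: at [10:15] → 'mola8'.
Every occurrence is swapped for '#'.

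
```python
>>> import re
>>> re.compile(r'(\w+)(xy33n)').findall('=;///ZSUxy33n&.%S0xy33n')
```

[('ZSU', 'xy33n'), ('S0', 'xy33n')]

This matches one or more of a word character (captured); then the literal 'xy', then the literal '33n' (captured).
With 2 capturing groups, `findall` returns a 2-tuple per match.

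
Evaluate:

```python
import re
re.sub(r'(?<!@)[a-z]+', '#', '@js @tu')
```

The negative lookahead/lookbehind blocks any match where the forbidden context is present.
Matches: at [2:3] → 's'; at [6:7] → 'u'.
Every occurrence is swapped for '#'.

'@j# @t#'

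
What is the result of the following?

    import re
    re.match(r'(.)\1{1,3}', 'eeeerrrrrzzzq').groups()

The match spans [0:4] → 'eeee'.
Captured: group 1 = 'e'.

('e',)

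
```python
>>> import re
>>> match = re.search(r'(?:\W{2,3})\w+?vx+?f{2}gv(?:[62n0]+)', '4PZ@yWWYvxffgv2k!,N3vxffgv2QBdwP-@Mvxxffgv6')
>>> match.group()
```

'!,N3vxffgv2'

The pattern matches 2 to 3 of a non-word character (non-capturing group); then one or more of a word character (lazy), then a literal 'v'; then one or more of a literal 'x' (lazy), then exactly 2 of a literal 'f', then the literal 'gv'; then one or more of one of [62n0] (non-capturing group).
The match spans [16:27] → '!,N3vxffgv2'.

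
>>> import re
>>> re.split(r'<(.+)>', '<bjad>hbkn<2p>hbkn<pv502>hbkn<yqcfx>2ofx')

['', 'bjad>hbkn<2p>hbkn<pv502>hbkn<yqcfx', '2ofx']

Matches to split on: at [0:36] → '<bjad>hbkn<2p>hbkn<pv502>hbkn<yqcfx>'.
The group in the pattern means `split` returns the separators' captures alongside the pieces.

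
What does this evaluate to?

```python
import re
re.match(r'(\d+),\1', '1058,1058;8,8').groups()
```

('1058',)

The match spans [0:9] → '1058,1058'.
Captured: group 1 = '1058'.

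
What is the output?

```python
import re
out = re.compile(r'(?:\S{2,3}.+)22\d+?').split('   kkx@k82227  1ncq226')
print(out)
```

['   ', '']

The pattern matches 2 to 3 of a non-whitespace character, then one or more of any character (non-capturing group); then the literal '22', then one or more of a digit (lazy).
Matches to split on: at [3:22] → 'kkx@k82227  1ncq226'.
`split` removes every match and returns the 2 fragments in between.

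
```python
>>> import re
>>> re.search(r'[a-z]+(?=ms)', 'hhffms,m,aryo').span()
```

The `(?=…)`/`(?<=…)` assertion just peeks at neighbouring text; it doesn't advance the match position.
The match spans [0:4] → 'hhff'.

(0, 4)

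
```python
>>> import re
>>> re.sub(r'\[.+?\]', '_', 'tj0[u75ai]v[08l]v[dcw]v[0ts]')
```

'tj0_v_v_v_'

With the lazy modifier that quantifier settles for the fewest repetitions that let the rest of the pattern succeed (the atoms after it are unaffected and can still be greedy).
Matches: at [3:10] → '[u75ai]'; at [11:16] → '[08l]'; at [17:22] → '[dcw]'; at [23:28] → '[0ts]'.
Every occurrence is swapped for '_'.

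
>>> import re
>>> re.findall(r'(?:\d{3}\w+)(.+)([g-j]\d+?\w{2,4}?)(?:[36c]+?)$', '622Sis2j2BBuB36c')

2 groups means the one result is a tuple of 2 captured strings — 1 here.

[('2', 'j2BBuB')]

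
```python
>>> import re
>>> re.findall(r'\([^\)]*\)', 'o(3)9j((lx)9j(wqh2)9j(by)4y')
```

Matches: at [1:4] → '(3)'; at [6:11] → '((lx)'; at [13:19] → '(wqh2)'; at [21:25] → '(by)'.
With no groups in the pattern, `findall` gives back each whole match — 4 here.

['(3)', '((lx)', '(wqh2)', '(by)']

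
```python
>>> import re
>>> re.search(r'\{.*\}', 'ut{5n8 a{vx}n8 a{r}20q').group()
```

'{5n8 a{vx}n8 a{r}'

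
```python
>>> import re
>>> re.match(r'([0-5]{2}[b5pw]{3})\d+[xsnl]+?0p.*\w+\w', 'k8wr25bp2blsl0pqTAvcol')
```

`re.match` won't scan ahead — the pattern has to work from the very first character.
Here the string doesn't start with a match, so the call returns None.

None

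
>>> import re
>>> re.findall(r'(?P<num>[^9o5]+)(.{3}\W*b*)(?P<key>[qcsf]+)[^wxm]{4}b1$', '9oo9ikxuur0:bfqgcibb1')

[('ikxuur0', ':bf', 'q')]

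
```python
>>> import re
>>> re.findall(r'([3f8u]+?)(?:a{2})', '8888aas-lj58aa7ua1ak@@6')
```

Pattern: one or more of one of [3f8u] (lazy) (captured); then exactly 2 of a literal 'a' (non-capturing group).
Scanning left to right: at [0:6] match '8888aa', group 1 = '8888'; at [11:14] match '8aa', group 1 = '8'.
Because there's exactly one group, `findall` drops the full match and keeps group 1 from each hit.

['8888', '8']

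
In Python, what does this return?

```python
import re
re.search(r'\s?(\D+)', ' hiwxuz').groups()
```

This matches optionally whitespace; then one or more of a non-digit (captured).
`re.search` scans for the first position where the pattern succeeds.
The match spans [0:7] → ' hiwxuz'.
Captured: group 1 = 'hiwxuz'.

('hiwxuz',)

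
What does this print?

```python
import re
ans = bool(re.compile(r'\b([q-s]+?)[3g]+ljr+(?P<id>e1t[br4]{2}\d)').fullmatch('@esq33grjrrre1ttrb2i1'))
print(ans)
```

False

The pattern matches a word boundary (`\b`, zero-width); then one or more of a character in [q-s] (lazy) (captured); then one or more of one of [3g], then the literal 'lj', then one or more of a literal 'r'; then the literal 'e1t', then exactly 2 of one of [br4], then a digit (captured as 'id').
`re.fullmatch` is like wrapping the pattern in `^…$` (in single-line mode).
Here there's no way to consume every character, so the call returns None, and `bool(None)` is False.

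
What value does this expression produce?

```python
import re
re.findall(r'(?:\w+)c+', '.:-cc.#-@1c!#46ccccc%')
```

['cc', '1c', '46ccccc']

The pattern matches one or more of a word character (non-capturing group); then one or more of a literal 'c'.
Matches: at [3:5] → 'cc'; at [9:11] → '1c'; at [13:20] → '46ccccc'.
No capturing groups, so `findall` returns the 3 full match strings.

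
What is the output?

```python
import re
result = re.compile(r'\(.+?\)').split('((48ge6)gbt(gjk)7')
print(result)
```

Because the quantifier is non-greedy, it stops expanding at the earliest point where the rest of the pattern can succeed.
Matches to split on: at [0:8] → '((48ge6)'; at [11:16] → '(gjk)'.
Splitting on the pattern gives 3 pieces.

['', 'gbt', '7']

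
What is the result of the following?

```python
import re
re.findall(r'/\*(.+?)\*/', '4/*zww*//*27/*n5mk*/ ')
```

Matches: at [1:8] match '/*zww*/', group 1 = 'zww'; at [8:20] match '/*27/*n5mk*/', group 1 = '27/*n5mk'.
One capturing group, so `findall` returns just the captured substring from each match — 2 in all.

['zww', '27/*n5mk']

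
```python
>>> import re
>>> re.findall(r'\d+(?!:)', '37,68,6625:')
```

['37', '68', '662']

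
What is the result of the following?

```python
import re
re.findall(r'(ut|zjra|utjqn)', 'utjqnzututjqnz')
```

Alternation tries branches left to right and keeps the first one that lets the overall match succeed at that position.
Matches: at [0:2] match 'ut', group 1 = 'ut'; at [6:8] match 'ut', group 1 = 'ut'; at [8:10] match 'ut', group 1 = 'ut'.
With a single group, `findall` returns only what that group captured — 3 items.

['ut', 'ut', 'ut']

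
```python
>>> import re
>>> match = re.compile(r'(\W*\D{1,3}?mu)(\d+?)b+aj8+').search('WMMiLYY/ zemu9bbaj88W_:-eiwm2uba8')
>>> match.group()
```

'/ zemu9bbaj88'

The pattern matches zero or more of a non-word character, then 1 to 3 of a non-digit (lazy), then the literal 'mu' (captured); then one or more of a digit (lazy) (captured); then one or more of a literal 'b'; then the literal 'aj', then one or more of the literal '8'.
`re.search` scans for the first position where the pattern succeeds.
The match spans [7:20] → '/ zemu9bbaj88'.
Captured: group 1 = '/ zemu', group 2 = '9'.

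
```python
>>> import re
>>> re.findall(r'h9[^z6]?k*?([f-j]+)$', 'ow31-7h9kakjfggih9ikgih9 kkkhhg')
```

['hhg']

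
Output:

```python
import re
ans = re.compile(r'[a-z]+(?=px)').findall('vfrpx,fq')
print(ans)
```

The lookaround is zero-width — it requires the adjacent text to match without consuming it, so the asserted text isn't part of the match.
Scanning left to right: at [0:3] → 'vfr'.
With no groups in the pattern, `findall` gives back each whole match — 1 here.

['vfr']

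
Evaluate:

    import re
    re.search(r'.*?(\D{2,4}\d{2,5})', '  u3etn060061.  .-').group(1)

'etn06006'

Pattern: zero or more of any character (lazy); then 2 to 4 of a non-digit, then 2 to 5 of a digit (captured).
A non-greedy quantifier consumes as few characters as it can — just enough that the remainder of the pattern still matches from where it stops; whatever follows it matches normally.
Unlike `match`, `search` isn't anchored — it looks for the pattern anywhere in the string.
The match spans [0:12] → '  u3etn06006'.
Captured: group 1 = 'etn06006'.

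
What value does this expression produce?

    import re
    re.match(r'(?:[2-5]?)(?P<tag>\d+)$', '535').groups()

('35',)

This matches optionally a character in [2-5] (non-capturing group); then one or more of a digit (captured as 'tag'); then anchored at the end.
`match` is anchored at position 0; if the pattern doesn't fit there, it returns None.
The match spans [0:3] → '535'.
Captured: group 1 = '35'.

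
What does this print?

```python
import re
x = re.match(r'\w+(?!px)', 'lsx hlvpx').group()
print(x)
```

With `match`, the pattern is implicitly anchored at the beginning.
The match spans [0:3] → 'lsx'.

lsx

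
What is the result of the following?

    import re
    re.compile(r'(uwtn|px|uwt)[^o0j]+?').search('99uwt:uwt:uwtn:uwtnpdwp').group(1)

The match spans [2:6] → 'uwt:'.
Captured: group 1 = 'uwt'.

'uwt'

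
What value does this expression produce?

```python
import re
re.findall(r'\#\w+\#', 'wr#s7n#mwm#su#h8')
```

['#s7n#', '#su#']

Walking the string: at [2:7] → '#s7n#'; at [10:14] → '#su#'.
`findall` yields the raw match text (2 of them) because the pattern has no groups.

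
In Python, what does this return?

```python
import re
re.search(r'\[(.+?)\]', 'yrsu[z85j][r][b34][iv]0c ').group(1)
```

The match spans [4:10] → '[z85j]'.
Captured: group 1 = 'z85j'.

'z85j'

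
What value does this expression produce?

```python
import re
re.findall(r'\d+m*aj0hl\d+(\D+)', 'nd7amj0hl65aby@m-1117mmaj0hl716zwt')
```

['zwt']

Because there's exactly one group, `findall` drops the full match and keeps group 1 from the one hit.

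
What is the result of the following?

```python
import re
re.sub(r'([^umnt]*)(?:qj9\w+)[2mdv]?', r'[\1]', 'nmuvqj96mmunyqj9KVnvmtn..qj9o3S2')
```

'nmu[v][..]'

The pattern matches zero or more of any character except [umnt] (captured); then the literal 'qj9', then one or more of a word character (non-capturing group); then optionally one of [2mdv].
Matches: at [3:23] → 'vqj96mmunyqj9KVnvmtn'; at [23:32] → '..qj9o3S2'.
The replacement refers to a captured group, so each match is rewritten using its own captured text.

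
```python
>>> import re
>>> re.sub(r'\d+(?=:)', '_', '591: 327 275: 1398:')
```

'_: 327 _: _:'

The positive lookaround only admits positions where the adjacent text matches; those characters stay outside the span.
Matches: at [0:3] → '591'; at [9:12] → '275'; at [14:18] → '1398'.
Each match is replaced by '_'.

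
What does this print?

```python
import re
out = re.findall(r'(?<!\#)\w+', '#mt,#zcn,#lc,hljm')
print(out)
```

['t', 'cn', 'c', 'hljm']

The negative lookaround is zero-width — it rules out positions where the adjacent text would match, without consuming anything.
Matches: at [2:3] → 't'; at [6:8] → 'cn'; at [11:12] → 'c'; at [13:17] → 'hljm'.
`findall` yields the raw match text (4 of them) because the pattern has no groups.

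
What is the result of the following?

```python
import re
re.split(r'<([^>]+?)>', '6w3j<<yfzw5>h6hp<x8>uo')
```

['6w3j', '<yfzw5', 'h6hp', 'x8', 'uo']

Matches to split on: at [4:12] → '<<yfzw5>'; at [16:20] → '<x8>'.
The group in the pattern means `split` returns the separators' captures alongside the pieces.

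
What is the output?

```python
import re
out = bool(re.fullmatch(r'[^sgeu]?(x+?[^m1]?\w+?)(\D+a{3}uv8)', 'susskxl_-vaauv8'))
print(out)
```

This matches optionally any character except [sgeu]; then one or more of the literal 'x' (lazy), then optionally any character except [m1], then one or more of a word character (lazy) (captured); then one or more of a non-digit, then exactly 3 of the literal 'a', then the literal 'uv8' (captured).
`fullmatch` succeeds only if the pattern covers the string from start to end.
Here there's no way to consume every character, so the call returns None, and `bool(None)` is False.

False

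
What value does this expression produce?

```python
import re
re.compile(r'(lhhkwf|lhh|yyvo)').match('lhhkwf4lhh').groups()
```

('lhhkwf',)

Alternation tries branches left to right and keeps the first one that lets the overall match succeed at that position.
With `match`, the pattern is implicitly anchored at the beginning.
The match spans [0:6] → 'lhhkwf'.
Captured: group 1 = 'lhhkwf'.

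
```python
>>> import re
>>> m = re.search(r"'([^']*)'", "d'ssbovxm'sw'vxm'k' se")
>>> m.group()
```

"'ssbovxm'"

The match spans [1:10] → "'ssbovxm'".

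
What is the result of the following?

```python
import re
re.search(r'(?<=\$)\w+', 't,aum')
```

None

The positive lookaround only admits positions where the adjacent text matches; those characters stay outside the span.
Here no position works, so the call returns None.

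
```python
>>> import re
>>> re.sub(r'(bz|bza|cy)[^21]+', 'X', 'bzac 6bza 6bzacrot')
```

Matches: at [0:18] → 'bzac 6bza 6bzacrot'.
Each match is replaced by 'X'.

'X'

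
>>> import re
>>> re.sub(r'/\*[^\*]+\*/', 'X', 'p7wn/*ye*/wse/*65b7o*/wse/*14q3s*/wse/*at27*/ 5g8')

'p7wnXwseXwseXwseX 5g8'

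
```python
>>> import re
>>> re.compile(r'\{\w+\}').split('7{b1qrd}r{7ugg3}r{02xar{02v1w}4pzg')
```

Matches to split on: at [1:8] → '{b1qrd}'; at [9:16] → '{7ugg3}'; at [23:30] → '{02v1w}'.
Splitting on the pattern gives 4 pieces.

['7', 'r', 'r{02xar', '4pzg']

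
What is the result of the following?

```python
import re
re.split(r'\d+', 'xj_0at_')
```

['xj_', 'at_']

Pattern: one or more of a digit.
Matches to split on: at [3:4] → '0'.
Splitting on the pattern gives 2 pieces.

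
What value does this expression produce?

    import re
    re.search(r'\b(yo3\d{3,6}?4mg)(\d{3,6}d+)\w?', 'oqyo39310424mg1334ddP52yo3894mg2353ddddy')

None

This matches a word boundary (`\b`, zero-width); then the literal 'yo3', then 3 to 6 of a digit (lazy), then the literal '4mg' (captured); then 3 to 6 of a digit, then one or more of a literal 'd' (captured); then optionally a word character.
Here no position works, so the call returns None.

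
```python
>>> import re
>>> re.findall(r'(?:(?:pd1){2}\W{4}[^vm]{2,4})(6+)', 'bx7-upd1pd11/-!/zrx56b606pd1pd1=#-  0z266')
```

This matches the literal 'pd1' repeated 2 times, then exactly 4 of a non-word character, then 2 to 4 of any character except [vm] (non-capturing group); then one or more of a literal '6' (captured).
Matches: at [25:41] match 'pd1pd1=#-  0z266', group 1 = '66'.
With a single group, `findall` returns only what that group captured — 1 item.

['66']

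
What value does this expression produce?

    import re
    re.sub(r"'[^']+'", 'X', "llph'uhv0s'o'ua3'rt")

'llphXoXrt'

Matches: at [4:11] → "'uhv0s'"; at [12:17] → "'ua3'".
Each match is replaced by 'X'.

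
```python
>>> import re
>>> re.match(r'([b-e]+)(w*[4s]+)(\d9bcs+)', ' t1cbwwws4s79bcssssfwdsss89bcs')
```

None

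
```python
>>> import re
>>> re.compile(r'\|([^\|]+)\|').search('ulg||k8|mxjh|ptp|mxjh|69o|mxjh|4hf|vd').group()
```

'|k8|'

Unlike `match`, `search` isn't anchored — it looks for the pattern anywhere in the string.
The match spans [4:8] → '|k8|'.
Captured: group 1 = 'k8'.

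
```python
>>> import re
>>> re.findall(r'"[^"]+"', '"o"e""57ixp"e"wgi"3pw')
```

['"o"', '"57ixp"', '"wgi"']

Scanning left to right: at [0:3] → '"o"'; at [5:12] → '"57ixp"'; at [13:18] → '"wgi"'.
`findall` yields the raw match text (3 of them) because the pattern has no groups.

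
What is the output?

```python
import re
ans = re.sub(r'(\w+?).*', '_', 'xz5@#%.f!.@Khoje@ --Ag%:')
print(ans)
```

_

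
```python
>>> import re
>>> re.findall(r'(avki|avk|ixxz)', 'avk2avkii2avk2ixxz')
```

['avk', 'avki', 'avk', 'ixxz']

`|` is ordered: at each position the engine commits to the first alternative that works.
Walking the string: at [0:3] match 'avk', group 1 = 'avk'; at [4:8] match 'avki', group 1 = 'avki'; at [10:13] match 'avk', group 1 = 'avk'; at [14:18] match 'ixxz', group 1 = 'ixxz'.
With a single group, `findall` returns only what that group captured — 4 items.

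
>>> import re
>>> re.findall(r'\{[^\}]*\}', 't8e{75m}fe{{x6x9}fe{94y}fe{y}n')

`findall` yields the raw match text (4 of them) because the pattern has no groups.

['{75m}', '{{x6x9}', '{94y}', '{y}']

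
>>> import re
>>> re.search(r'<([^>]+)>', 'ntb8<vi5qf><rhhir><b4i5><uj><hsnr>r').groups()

('vi5qf',)

`re.search` tries every starting position until one works.
The match spans [4:11] → '<vi5qf>'.
Captured: group 1 = 'vi5qf'.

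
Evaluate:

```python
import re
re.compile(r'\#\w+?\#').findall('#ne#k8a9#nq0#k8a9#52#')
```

['#ne#', '#nq0#', '#52#']

Walking the string: at [0:4] → '#ne#'; at [8:13] → '#nq0#'; at [17:21] → '#52#'.
No capturing groups, so `findall` returns the 3 full match strings.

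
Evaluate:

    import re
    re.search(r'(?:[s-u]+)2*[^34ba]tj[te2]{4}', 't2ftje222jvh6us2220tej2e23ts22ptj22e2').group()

This matches one or more of a character in [s-u] (non-capturing group); then zero or more of a literal '2', then any character except [34ba]; then the literal 'tj', then exactly 4 of one of [te2].
`re.search` tries every starting position until one works.
The match spans [0:9] → 't2ftje222'.

't2ftje222'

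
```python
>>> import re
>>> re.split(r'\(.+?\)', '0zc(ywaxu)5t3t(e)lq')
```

['0zc', '5t3t', 'lq']

Matches to split on: at [3:10] → '(ywaxu)'; at [14:17] → '(e)'.
`split` removes every match and returns the 3 fragments in between.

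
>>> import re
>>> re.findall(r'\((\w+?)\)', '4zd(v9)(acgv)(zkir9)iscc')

['v9', 'acgv', 'zkir9']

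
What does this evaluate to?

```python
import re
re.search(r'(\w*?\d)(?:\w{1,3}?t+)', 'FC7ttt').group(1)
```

'FC7'

Pattern: zero or more of a word character (lazy), then a digit (captured); then 1 to 3 of a word character (lazy), then one or more of a literal 't' (non-capturing group).
`re.search` scans for the first position where the pattern succeeds.
The match spans [0:6] → 'FC7ttt'.
Captured: group 1 = 'FC7'.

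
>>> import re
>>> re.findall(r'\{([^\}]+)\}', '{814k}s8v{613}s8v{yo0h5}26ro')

['814k', '613', 'yo0h5']

Matches: at [0:6] match '{814k}', group 1 = '814k'; at [9:14] match '{613}', group 1 = '613'; at [17:24] match '{yo0h5}', group 1 = 'yo0h5'.
With a single group, `findall` returns only what that group captured — 3 items.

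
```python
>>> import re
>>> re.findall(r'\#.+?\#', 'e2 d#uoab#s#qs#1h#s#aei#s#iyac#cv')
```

['#uoab#', '#qs#', '#s#', '#s#']

Lazy quantifiers expand one character at a time until the remainder of the pattern can match.
Matches: at [4:10] → '#uoab#'; at [11:15] → '#qs#'; at [17:20] → '#s#'; at [23:26] → '#s#'.
With no groups in the pattern, `findall` gives back each whole match — 4 here.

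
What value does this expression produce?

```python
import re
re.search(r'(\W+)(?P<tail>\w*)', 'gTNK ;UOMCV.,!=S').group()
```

' ;UOMCV'

This matches one or more of a non-word character (captured); then zero or more of a word character (captured as 'tail').
Unlike `match`, `search` isn't anchored — it looks for the pattern anywhere in the string.
The match spans [4:11] → ' ;UOMCV'.
Captured: group 1 = ' ;', group 2 = 'UOMCV'.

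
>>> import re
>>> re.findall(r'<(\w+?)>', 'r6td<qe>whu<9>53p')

With a single group, `findall` returns only what that group captured — 2 items.

['qe', '9']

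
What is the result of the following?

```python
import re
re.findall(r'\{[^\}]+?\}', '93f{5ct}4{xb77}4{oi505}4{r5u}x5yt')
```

['{5ct}', '{xb77}', '{oi505}', '{r5u}']

`findall` yields the raw match text (4 of them) because the pattern has no groups.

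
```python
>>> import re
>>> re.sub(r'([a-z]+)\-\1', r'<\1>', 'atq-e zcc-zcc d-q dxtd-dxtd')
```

'atq-e <zcc> d-q <dxtd>'

`\1` has to match the exact text group 1 already captured.
Matches: at [6:13] → 'zcc-zcc'; at [18:27] → 'dxtd-dxtd'.
Each match is replaced using the text its own group 1 captured.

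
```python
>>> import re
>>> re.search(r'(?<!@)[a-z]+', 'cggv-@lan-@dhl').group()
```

'cggv'

The negative lookahead/lookbehind blocks any match where the forbidden context is present.
The match spans [0:4] → 'cggv'.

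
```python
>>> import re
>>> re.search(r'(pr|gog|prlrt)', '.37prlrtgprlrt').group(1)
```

'pr'

Alternation tries branches left to right and keeps the first one that lets the overall match succeed at that position.
`search` walks the string left to right and returns the first match it finds.
The match spans [3:5] → 'pr'.
Captured: group 1 = 'pr'.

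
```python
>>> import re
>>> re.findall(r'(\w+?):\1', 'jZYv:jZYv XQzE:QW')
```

['jZYv']

`\1` is not a pattern — it's the concrete string captured by group 1, re-applied verbatim.
Walking the string: at [0:9] match 'jZYv:jZYv', group 1 = 'jZYv'.
One capturing group, so `findall` returns just the captured substring from the one match — 1 in all.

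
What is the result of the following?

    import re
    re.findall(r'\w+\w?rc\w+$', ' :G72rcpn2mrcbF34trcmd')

The pattern matches one or more of a word character; then optionally a word character, then the literal 'rc', then one or more of a word character; then anchored at the end.
Matches: at [2:22] → 'G72rcpn2mrcbF34trcmd'.
With no groups in the pattern, `findall` gives back each whole match — 1 here.

['G72rcpn2mrcbF34trcmd']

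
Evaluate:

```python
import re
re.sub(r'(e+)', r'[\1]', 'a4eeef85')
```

Each match is replaced using the text its own group 1 captured.

'a4[eee]f85'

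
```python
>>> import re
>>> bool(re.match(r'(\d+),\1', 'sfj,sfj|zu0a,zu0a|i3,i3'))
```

False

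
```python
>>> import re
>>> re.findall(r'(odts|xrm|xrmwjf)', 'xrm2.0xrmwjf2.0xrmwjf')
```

Alternation tries branches left to right and keeps the first one that lets the overall match succeed at that position.
Matches: at [0:3] match 'xrm', group 1 = 'xrm'; at [6:9] match 'xrm', group 1 = 'xrm'; at [15:18] match 'xrm', group 1 = 'xrm'.
`findall` collects group 1 from each match (3 total).

['xrm', 'xrm', 'xrm']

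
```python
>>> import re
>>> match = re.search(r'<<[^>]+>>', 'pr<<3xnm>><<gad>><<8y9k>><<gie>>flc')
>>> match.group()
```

The match spans [2:10] → '<<3xnm>>'.

'<<3xnm>>'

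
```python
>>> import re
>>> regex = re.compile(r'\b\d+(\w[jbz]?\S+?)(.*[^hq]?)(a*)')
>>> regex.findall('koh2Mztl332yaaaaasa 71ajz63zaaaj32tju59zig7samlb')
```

[('ajz', '63zaaaj32tju59zig7samlb', '')]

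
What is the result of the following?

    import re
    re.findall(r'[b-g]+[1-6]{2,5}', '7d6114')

Since nothing is captured, `findall` lists the 1 matched substring directly.

['d6114']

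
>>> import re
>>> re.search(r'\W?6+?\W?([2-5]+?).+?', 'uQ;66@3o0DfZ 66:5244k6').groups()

The match spans [2:8] → ';66@3o'.
Captured: group 1 = '3'.

('3',)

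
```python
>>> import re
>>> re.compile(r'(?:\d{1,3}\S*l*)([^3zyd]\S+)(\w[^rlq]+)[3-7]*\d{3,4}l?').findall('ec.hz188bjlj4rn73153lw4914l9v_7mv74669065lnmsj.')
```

This matches 1 to 3 of a digit, then zero or more of a non-whitespace character, then zero or more of the literal 'l' (non-capturing group); then any character except [3zyd], then one or more of a non-whitespace character (captured); then a word character, then one or more of any character except [rlq] (captured); then zero or more of a character in [3-7], then 3 to 4 of a digit, then optionally the literal 'l'.
Matches: at [5:42] match '188bjlj4rn73153lw4914l9v_7mv74669065l', groups = ('46', '69').
Multiple groups make `findall` return tuples — one 2-tuple for the one match.

[('46', '69')]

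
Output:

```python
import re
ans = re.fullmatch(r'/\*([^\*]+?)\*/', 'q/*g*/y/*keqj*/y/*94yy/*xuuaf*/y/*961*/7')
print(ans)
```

None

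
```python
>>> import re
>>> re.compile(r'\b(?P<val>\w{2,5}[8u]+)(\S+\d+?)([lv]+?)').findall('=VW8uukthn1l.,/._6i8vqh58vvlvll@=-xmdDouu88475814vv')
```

[('VW8uu', 'kthn1l.,/._6i8vqh58vvlvll@=-xmdDouu88475814', 'v')]

Because the quantifier is non-greedy, it stops expanding at the earliest point where the rest of the pattern can succeed.
`findall` packs the 3 group values into a tuple for every match.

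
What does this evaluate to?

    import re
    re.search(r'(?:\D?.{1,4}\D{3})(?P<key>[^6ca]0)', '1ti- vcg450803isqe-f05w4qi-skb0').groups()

('f0',)

The match spans [12:21] → '03isqe-f0'.
Captured: group 1 = 'f0'.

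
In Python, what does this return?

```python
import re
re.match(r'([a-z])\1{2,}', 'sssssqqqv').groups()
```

('s',)

The match spans [0:5] → 'sssss'.
Captured: group 1 = 's'.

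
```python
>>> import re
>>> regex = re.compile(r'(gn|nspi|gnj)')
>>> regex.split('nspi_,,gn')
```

`re.split` interleaves the captured-group text with the surrounding fragments.

['', 'nspi', '_,,', 'gn', '']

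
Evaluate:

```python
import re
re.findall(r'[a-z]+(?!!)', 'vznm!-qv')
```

`(?!…)`/`(?<!…)` only lets a position through if the neighbouring text does NOT match; no characters are consumed.
Matches: at [0:3] → 'vzn'; at [6:8] → 'qv'.
No capturing groups, so `findall` returns the 2 full match strings.

['vzn', 'qv']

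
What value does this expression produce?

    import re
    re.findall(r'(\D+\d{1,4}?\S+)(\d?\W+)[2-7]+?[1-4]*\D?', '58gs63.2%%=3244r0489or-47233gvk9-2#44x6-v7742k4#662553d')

[('gs63.2%%=3244r0489or-47233gvk9-2#44x6-v7742k4', '#')]

The pattern matches one or more of a non-digit, then 1 to 4 of a digit (lazy), then one or more of a non-whitespace character (captured); then optionally a digit, then one or more of a non-word character (captured); then one or more of a character in [2-7] (lazy); then zero or more of a character in [1-4], then optionally a non-digit.
Matches: at [2:49] match 'gs63.2%%=3244r0489or-47233gvk9-2#44x6-v7742k4#6', groups = ('gs63.2%%=3244r0489or-47233gvk9-2#44x6-v7742k4', '#').
With 2 capturing groups, `findall` returns a 2-tuple per match.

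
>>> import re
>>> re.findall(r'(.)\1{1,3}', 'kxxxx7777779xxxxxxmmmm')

['x', '7', '7', 'x', 'x', 'm']

A backreference is literal: `\1` must see the identical characters the first group matched.
Walking the string: at [1:5] match 'xxxx', group 1 = 'x'; at [5:9] match '7777', group 1 = '7'; at [9:11] match '77', group 1 = '7'; at [12:16] match 'xxxx', group 1 = 'x'; at [16:18] match 'xx', group 1 = 'x'; ….
With a single group, `findall` returns only what that group captured — 6 items.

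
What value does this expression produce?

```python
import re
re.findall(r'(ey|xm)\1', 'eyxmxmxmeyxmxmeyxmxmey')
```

`\1` has to match the exact text group 1 already captured.
Walking the string: at [2:6] match 'xmxm', group 1 = 'xm'; at [10:14] match 'xmxm', group 1 = 'xm'; at [16:20] match 'xmxm', group 1 = 'xm'.
One capturing group, so `findall` returns just the captured substring from each match — 3 in all.

['xm', 'xm', 'xm']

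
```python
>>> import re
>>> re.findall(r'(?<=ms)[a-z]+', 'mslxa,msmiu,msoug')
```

['lxa', 'miu', 'oug']

The lookaround is zero-width — it requires the adjacent text to match without consuming it, so the asserted text isn't part of the match.
Walking the string: at [2:5] → 'lxa'; at [8:11] → 'miu'; at [14:17] → 'oug'.
`findall` yields the raw match text (3 of them) because the pattern has no groups.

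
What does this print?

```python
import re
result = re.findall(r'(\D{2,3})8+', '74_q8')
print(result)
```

The pattern matches 2 to 3 of a non-digit (captured); then one or more of a literal '8'.
Because there's exactly one group, `findall` drops the full match and keeps group 1 from the one hit.

['_q']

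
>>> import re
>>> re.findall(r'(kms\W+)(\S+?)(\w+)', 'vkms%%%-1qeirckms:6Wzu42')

This matches the literal 'kms', then one or more of a non-word character (captured); then one or more of a non-whitespace character (lazy) (captured); then one or more of a word character (captured).
With the lazy modifier that quantifier settles for the fewest repetitions that let the rest of the pattern succeed (the atoms after it are unaffected and can still be greedy).
Walking the string: at [1:17] match 'kms%%%-1qeirckms', groups = ('kms%%%-', '1', 'qeirckms').
With 3 capturing groups, `findall` returns a 3-tuple per match.

[('kms%%%-', '1', 'qeirckms')]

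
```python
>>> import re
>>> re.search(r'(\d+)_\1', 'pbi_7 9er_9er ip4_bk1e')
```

None

After group 1 captures some text, `\1` only succeeds where that same text appears again.
`search` walks the string left to right and returns the first match it finds.
Here the pattern never matches, so the call returns None.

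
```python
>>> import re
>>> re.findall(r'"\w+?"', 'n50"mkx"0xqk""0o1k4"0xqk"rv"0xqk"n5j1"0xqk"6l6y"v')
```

Matches: at [3:8] → '"mkx"'; at [13:20] → '"0o1k4"'; at [24:28] → '"rv"'; at [32:38] → '"n5j1"'; at [42:48] → '"6l6y"'.
Since nothing is captured, `findall` lists the 5 matched substrings directly.

['"mkx"', '"0o1k4"', '"rv"', '"n5j1"', '"6l6y"']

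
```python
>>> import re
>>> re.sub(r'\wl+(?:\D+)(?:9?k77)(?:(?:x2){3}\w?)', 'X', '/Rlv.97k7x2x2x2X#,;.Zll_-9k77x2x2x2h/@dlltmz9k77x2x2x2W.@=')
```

The pattern matches a word character, then one or more of the literal 'l'; then one or more of a non-digit (non-capturing group); then optionally a literal '9', then the literal 'k77' (non-capturing group); then the literal 'x2' repeated 3 times, then optionally a word character (non-capturing group).
Matches: at [20:36] → 'Zll_-9k77x2x2x2h'; at [38:55] → 'dlltmz9k77x2x2x2W'.
`sub` substitutes 'X' at each match site.

'/Rlv.97k7x2x2x2X#,;.X/@X.@='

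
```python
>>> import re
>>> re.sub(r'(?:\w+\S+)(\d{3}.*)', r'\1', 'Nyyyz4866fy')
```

'866fy'

This matches one or more of a word character, then one or more of a non-whitespace character (non-capturing group); then exactly 3 of a digit, then zero or more of any character (captured).
Matches: at [0:11] → 'Nyyyz4866fy'.
The replacement refers to a captured group, so each match is rewritten using its own captured text.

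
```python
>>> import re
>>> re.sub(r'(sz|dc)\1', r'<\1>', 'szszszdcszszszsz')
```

`\1` has to match the exact text group 1 already captured.
`\1` in the replacement pulls in group 1's text for each match.

'<sz>szdc<sz><sz>'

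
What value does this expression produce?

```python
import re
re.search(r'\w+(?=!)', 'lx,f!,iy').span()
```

The lookaround is zero-width — it requires the adjacent text to match without consuming it, so the asserted text isn't part of the match.
`re.search` scans for the first position where the pattern succeeds.
The match spans [3:4] → 'f'.

(3, 4)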